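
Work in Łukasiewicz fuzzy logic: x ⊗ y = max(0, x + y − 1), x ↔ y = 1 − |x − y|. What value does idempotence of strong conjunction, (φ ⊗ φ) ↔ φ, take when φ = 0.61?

φ ⊗ φ = max(0, 0.61 + 0.61 − 1) = max(0, 0.22) = 0.22
(φ ⊗ φ) ↔ φ = 1 − |0.22 − 0.61| = 1 − 0.39 = 0.61
(The value 0.61 < 1 shows this instance is not satisfied; fails in Ł∞ since a ⊗ a = max(0, 2a−1) ≠ a in general.)

0.61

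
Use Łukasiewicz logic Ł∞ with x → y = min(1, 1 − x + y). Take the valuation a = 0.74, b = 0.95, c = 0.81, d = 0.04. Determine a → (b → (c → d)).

c → d = min(1, 1 − 0.81 + 0.04) = min(1, 0.23) = 0.23
b → (c → d) = min(1, 1 − 0.95 + 0.23) = min(1, 0.28) = 0.28
a → (b → (c → d)) = min(1, 1 − 0.74 + 0.28) = min(1, 0.54) = 0.54

0.54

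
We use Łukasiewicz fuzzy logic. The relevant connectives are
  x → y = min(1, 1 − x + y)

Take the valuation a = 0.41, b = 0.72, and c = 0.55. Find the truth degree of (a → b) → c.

0.55

a → b = min(1, 1 − 0.41 + 0.72) = min(1, 1.31) = 1.00
(a → b) → c = min(1, 1 − 1.00 + 0.55) = min(1, 0.55) = 0.55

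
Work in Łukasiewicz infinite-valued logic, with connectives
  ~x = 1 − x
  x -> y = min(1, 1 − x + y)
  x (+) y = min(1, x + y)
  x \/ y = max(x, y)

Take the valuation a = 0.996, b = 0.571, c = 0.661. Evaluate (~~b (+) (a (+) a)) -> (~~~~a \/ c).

0.996

~b = 1 − 0.571 = 0.429
~~b = 1 − 0.429 = 0.571
a (+) a = min(1, 0.996 + 0.996) = min(1, 1.992) = 1.000
~~b (+) (a (+) a) = min(1, 0.571 + 1.000) = min(1, 1.571) = 1.000
~a = 1 − 0.996 = 0.004
~~a = 1 − 0.004 = 0.996
~~~a = 1 − 0.996 = 0.004
~~~~a = 1 − 0.004 = 0.996
~~~~a \/ c = max(0.996, 0.661) = 0.996
(~~b (+) (a (+) a)) -> (~~~~a \/ c) = min(1, 1 − 1.000 + 0.996) = min(1, 0.996) = 0.996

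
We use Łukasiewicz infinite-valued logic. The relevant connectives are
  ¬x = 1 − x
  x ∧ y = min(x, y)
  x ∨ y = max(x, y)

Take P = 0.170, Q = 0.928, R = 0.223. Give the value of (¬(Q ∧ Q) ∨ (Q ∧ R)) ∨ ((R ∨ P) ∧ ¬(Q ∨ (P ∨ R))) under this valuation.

0.223

Q ∧ Q = min(0.928, 0.928) = 0.928
¬(Q ∧ Q) = 1 − 0.928 = 0.072
Q ∧ R = min(0.928, 0.223) = 0.223
¬(Q ∧ Q) ∨ (Q ∧ R) = max(0.072, 0.223) = 0.223
R ∨ P = max(0.223, 0.170) = 0.223
P ∨ R = max(0.170, 0.223) = 0.223
Q ∨ (P ∨ R) = max(0.928, 0.223) = 0.928
¬(Q ∨ (P ∨ R)) = 1 − 0.928 = 0.072
(R ∨ P) ∧ ¬(Q ∨ (P ∨ R)) = min(0.223, 0.072) = 0.072
(¬(Q ∧ Q) ∨ (Q ∧ R)) ∨ ((R ∨ P) ∧ ¬(Q ∨ (P ∨ R))) = max(0.223, 0.072) = 0.223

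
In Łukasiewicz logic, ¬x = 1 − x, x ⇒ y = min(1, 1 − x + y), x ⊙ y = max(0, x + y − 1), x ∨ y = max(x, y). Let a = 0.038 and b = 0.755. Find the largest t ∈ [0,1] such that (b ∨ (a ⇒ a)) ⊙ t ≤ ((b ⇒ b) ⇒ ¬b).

0.245

a ⇒ a = min(1, 1 − 0.038 + 0.038) = min(1, 1.000) = 1.000
b ∨ (a ⇒ a) = max(0.755, 1.000) = 1.000
So the left factor is b ∨ (a ⇒ a) = 1.000.
b ⇒ b = min(1, 1 − 0.755 + 0.755) = min(1, 1.000) = 1.000
¬b = 1 − 0.755 = 0.245
(b ⇒ b) ⇒ ¬b = min(1, 1 − 1.000 + 0.245) = min(1, 0.245) = 0.245
So the right-hand bound is (b ⇒ b) ⇒ ¬b = 0.245.
The residuum of the Łukasiewicz t-norm gives the supremum: min(1, 1 − 1.000 + 0.245).
1 − 1.000 + 0.245 = 0.245, so t = min(1, 0.245) = 0.245.
Check: 1.000 ⊙ 0.245 = max(0, 0.245) = 0.245 ≤ 0.245.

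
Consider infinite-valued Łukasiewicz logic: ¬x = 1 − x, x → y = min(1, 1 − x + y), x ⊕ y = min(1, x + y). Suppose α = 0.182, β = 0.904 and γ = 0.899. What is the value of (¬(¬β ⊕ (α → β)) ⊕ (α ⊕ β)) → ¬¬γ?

0.899

¬β = 1 − 0.904 = 0.096
α → β = min(1, 1 − 0.182 + 0.904) = min(1, 1.722) = 1.000
¬β ⊕ (α → β) = min(1, 0.096 + 1.000) = min(1, 1.096) = 1.000
¬(¬β ⊕ (α → β)) = 1 − 1.000 = 0.000
α ⊕ β = min(1, 0.182 + 0.904) = min(1, 1.086) = 1.000
¬(¬β ⊕ (α → β)) ⊕ (α ⊕ β) = min(1, 0.000 + 1.000) = min(1, 1.000) = 1.000
¬γ = 1 − 0.899 = 0.101
¬¬γ = 1 − 0.101 = 0.899
(¬(¬β ⊕ (α → β)) ⊕ (α ⊕ β)) → ¬¬γ = min(1, 1 − 1.000 + 0.899) = min(1, 0.899) = 0.899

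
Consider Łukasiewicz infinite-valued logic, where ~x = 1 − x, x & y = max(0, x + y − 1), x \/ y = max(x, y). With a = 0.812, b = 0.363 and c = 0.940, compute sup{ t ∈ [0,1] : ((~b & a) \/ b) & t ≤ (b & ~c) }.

~b = 1 − 0.363 = 0.637
~b & a = max(0, 0.637 + 0.812 − 1) = max(0, 0.449) = 0.449
(~b & a) \/ b = max(0.449, 0.363) = 0.449
So the left factor is (~b & a) \/ b = 0.449.
~c = 1 − 0.940 = 0.060
b & ~c = max(0, 0.363 + 0.060 − 1) = max(0, -0.577) = 0.000
So the right-hand bound is b & ~c = 0.000.
The residuum of the Łukasiewicz t-norm gives the supremum: min(1, 1 − 0.449 + 0.000).
1 − 0.449 + 0.000 = 0.551, so t = min(1, 0.551) = 0.551.
Check: 0.449 & 0.551 = max(0, 0.000) = 0.000 ≤ 0.000.

0.551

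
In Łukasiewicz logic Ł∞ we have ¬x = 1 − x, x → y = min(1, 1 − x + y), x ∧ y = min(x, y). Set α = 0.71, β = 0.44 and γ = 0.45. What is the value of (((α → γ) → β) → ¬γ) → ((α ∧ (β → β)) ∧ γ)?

0.60

α → γ = min(1, 1 − 0.71 + 0.45) = min(1, 0.74) = 0.74
(α → γ) → β = min(1, 1 − 0.74 + 0.44) = min(1, 0.70) = 0.70
¬γ = 1 − 0.45 = 0.55
((α → γ) → β) → ¬γ = min(1, 1 − 0.70 + 0.55) = min(1, 0.85) = 0.85
β → β = min(1, 1 − 0.44 + 0.44) = min(1, 1.00) = 1.00
α ∧ (β → β) = min(0.71, 1.00) = 0.71
(α ∧ (β → β)) ∧ γ = min(0.71, 0.45) = 0.45
(((α → γ) → β) → ¬γ) → ((α ∧ (β → β)) ∧ γ) = min(1, 1 − 0.85 + 0.45) = min(1, 0.60) = 0.60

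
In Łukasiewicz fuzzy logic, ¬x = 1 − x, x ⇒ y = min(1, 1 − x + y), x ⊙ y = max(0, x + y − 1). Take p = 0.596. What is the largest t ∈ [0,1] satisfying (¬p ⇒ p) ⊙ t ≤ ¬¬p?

¬p = 1 − 0.596 = 0.404
¬p ⇒ p = min(1, 1 − 0.404 + 0.596) = min(1, 1.192) = 1.000
So the left factor is ¬p ⇒ p = 1.000.
¬¬p = 1 − 0.404 = 0.596
So the right-hand bound is ¬¬p = 0.596.
The residuum of the Łukasiewicz t-norm gives the supremum: min(1, 1 − 1.000 + 0.596).
1 − 1.000 + 0.596 = 0.596, so t = min(1, 0.596) = 0.596.
Check: 1.000 ⊙ 0.596 = max(0, 0.596) = 0.596 ≤ 0.596.

0.596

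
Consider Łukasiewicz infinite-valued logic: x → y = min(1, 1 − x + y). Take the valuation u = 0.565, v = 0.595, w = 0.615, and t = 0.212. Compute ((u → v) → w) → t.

0.597

u → v = min(1, 1 − 0.565 + 0.595) = min(1, 1.030) = 1.000
(u → v) → w = min(1, 1 − 1.000 + 0.615) = min(1, 0.615) = 0.615
((u → v) → w) → t = min(1, 1 − 0.615 + 0.212) = min(1, 0.597) = 0.597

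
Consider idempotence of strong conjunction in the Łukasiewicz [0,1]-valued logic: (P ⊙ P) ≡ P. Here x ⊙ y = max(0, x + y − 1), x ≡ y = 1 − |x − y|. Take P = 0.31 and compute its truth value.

P ⊙ P = max(0, 0.31 + 0.31 − 1) = max(0, -0.38) = 0.00
(P ⊙ P) ≡ P = 1 − |0.00 − 0.31| = 1 − 0.31 = 0.69
(The value 0.69 < 1 shows this instance is not satisfied; fails in Ł∞ since a ⊗ a = max(0, 2a−1) ≠ a in general.)

0.69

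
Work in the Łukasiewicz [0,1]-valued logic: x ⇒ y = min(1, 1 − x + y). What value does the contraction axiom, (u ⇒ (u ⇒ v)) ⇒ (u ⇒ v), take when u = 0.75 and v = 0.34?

u ⇒ v = min(1, 1 − 0.75 + 0.34) = min(1, 0.59) = 0.59
u ⇒ (u ⇒ v) = min(1, 1 − 0.75 + 0.59) = min(1, 0.84) = 0.84
(u ⇒ (u ⇒ v)) ⇒ (u ⇒ v) = min(1, 1 − 0.84 + 0.59) = min(1, 0.75) = 0.75
(The value 0.75 < 1 shows this instance is not satisfied; fails in Ł∞ (the t-norm is not idempotent).)

0.75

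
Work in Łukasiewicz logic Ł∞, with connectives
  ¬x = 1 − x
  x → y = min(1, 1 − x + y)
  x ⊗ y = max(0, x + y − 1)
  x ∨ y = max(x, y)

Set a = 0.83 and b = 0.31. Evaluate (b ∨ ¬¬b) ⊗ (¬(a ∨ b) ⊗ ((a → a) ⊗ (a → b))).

0.00

¬b = 1 − 0.31 = 0.69
¬¬b = 1 − 0.69 = 0.31
b ∨ ¬¬b = max(0.31, 0.31) = 0.31
a ∨ b = max(0.83, 0.31) = 0.83
¬(a ∨ b) = 1 − 0.83 = 0.17
a → a = min(1, 1 − 0.83 + 0.83) = min(1, 1.00) = 1.00
a → b = min(1, 1 − 0.83 + 0.31) = min(1, 0.48) = 0.48
(a → a) ⊗ (a → b) = max(0, 1.00 + 0.48 − 1) = max(0, 0.48) = 0.48
¬(a ∨ b) ⊗ ((a → a) ⊗ (a → b)) = max(0, 0.17 + 0.48 − 1) = max(0, -0.35) = 0.00
(b ∨ ¬¬b) ⊗ (¬(a ∨ b) ⊗ ((a → a) ⊗ (a → b))) = max(0, 0.31 + 0.00 − 1) = max(0, -0.69) = 0.00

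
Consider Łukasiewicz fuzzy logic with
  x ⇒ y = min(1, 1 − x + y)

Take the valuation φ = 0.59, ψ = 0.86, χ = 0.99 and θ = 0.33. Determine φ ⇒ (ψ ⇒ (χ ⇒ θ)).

χ ⇒ θ = min(1, 1 − 0.99 + 0.33) = min(1, 0.34) = 0.34
ψ ⇒ (χ ⇒ θ) = min(1, 1 − 0.86 + 0.34) = min(1, 0.48) = 0.48
φ ⇒ (ψ ⇒ (χ ⇒ θ)) = min(1, 1 − 0.59 + 0.48) = min(1, 0.89) = 0.89

0.89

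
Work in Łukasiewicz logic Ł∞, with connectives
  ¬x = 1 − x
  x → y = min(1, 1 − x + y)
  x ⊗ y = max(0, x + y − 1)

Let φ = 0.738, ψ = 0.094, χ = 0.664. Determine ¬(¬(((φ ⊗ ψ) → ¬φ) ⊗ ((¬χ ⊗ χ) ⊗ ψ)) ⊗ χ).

0.336

φ ⊗ ψ = max(0, 0.738 + 0.094 − 1) = max(0, -0.168) = 0.000
¬φ = 1 − 0.738 = 0.262
(φ ⊗ ψ) → ¬φ = min(1, 1 − 0.000 + 0.262) = min(1, 1.262) = 1.000
¬χ = 1 − 0.664 = 0.336
¬χ ⊗ χ = max(0, 0.336 + 0.664 − 1) = max(0, 0.000) = 0.000
(¬χ ⊗ χ) ⊗ ψ = max(0, 0.000 + 0.094 − 1) = max(0, -0.906) = 0.000
((φ ⊗ ψ) → ¬φ) ⊗ ((¬χ ⊗ χ) ⊗ ψ) = max(0, 1.000 + 0.000 − 1) = max(0, 0.000) = 0.000
¬(((φ ⊗ ψ) → ¬φ) ⊗ ((¬χ ⊗ χ) ⊗ ψ)) = 1 − 0.000 = 1.000
¬(((φ ⊗ ψ) → ¬φ) ⊗ ((¬χ ⊗ χ) ⊗ ψ)) ⊗ χ = max(0, 1.000 + 0.664 − 1) = max(0, 0.664) = 0.664
¬(¬(((φ ⊗ ψ) → ¬φ) ⊗ ((¬χ ⊗ χ) ⊗ ψ)) ⊗ χ) = 1 − 0.664 = 0.336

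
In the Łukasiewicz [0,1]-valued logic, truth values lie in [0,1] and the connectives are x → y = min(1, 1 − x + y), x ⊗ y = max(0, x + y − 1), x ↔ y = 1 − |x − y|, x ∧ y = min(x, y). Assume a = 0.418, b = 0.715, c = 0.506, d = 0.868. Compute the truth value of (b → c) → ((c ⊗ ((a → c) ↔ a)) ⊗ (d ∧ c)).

b → c = min(1, 1 − 0.715 + 0.506) = min(1, 0.791) = 0.791
a → c = min(1, 1 − 0.418 + 0.506) = min(1, 1.088) = 1.000
(a → c) ↔ a = 1 − |1.000 − 0.418| = 1 − 0.582 = 0.418
c ⊗ ((a → c) ↔ a) = max(0, 0.506 + 0.418 − 1) = max(0, -0.076) = 0.000
d ∧ c = min(0.868, 0.506) = 0.506
(c ⊗ ((a → c) ↔ a)) ⊗ (d ∧ c) = max(0, 0.000 + 0.506 − 1) = max(0, -0.494) = 0.000
(b → c) → ((c ⊗ ((a → c) ↔ a)) ⊗ (d ∧ c)) = min(1, 1 − 0.791 + 0.000) = min(1, 0.209) = 0.209

0.209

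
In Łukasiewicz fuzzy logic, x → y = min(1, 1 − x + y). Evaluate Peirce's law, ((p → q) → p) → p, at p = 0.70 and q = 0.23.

p → q = min(1, 1 − 0.70 + 0.23) = min(1, 0.53) = 0.53
(p → q) → p = min(1, 1 − 0.53 + 0.70) = min(1, 1.17) = 1.00
((p → q) → p) → p = min(1, 1 − 1.00 + 0.70) = min(1, 0.70) = 0.70
(The value 0.70 < 1 shows this instance is not satisfied; not a Ł∞-tautology in general.)

0.70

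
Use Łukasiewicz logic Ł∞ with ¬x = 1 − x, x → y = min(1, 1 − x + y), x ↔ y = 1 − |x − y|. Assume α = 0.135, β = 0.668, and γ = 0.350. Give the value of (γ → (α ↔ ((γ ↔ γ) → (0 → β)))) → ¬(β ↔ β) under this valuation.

0.215

γ ↔ γ = 1 − |0.350 − 0.350| = 1 − 0.000 = 1.000
0 → β = min(1, 1 − 0.000 + 0.668) = min(1, 1.668) = 1.000
(γ ↔ γ) → (0 → β) = min(1, 1 − 1.000 + 1.000) = min(1, 1.000) = 1.000
α ↔ ((γ ↔ γ) → (0 → β)) = 1 − |0.135 − 1.000| = 1 − 0.865 = 0.135
γ → (α ↔ ((γ ↔ γ) → (0 → β))) = min(1, 1 − 0.350 + 0.135) = min(1, 0.785) = 0.785
β ↔ β = 1 − |0.668 − 0.668| = 1 − 0.000 = 1.000
¬(β ↔ β) = 1 − 1.000 = 0.000
(γ → (α ↔ ((γ ↔ γ) → (0 → β)))) → ¬(β ↔ β) = min(1, 1 − 0.785 + 0.000) = min(1, 0.215) = 0.215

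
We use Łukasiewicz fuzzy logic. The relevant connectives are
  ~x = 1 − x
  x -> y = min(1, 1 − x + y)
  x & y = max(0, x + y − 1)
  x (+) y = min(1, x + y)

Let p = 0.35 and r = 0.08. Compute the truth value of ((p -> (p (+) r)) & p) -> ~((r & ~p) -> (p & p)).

0.65

p (+) r = min(1, 0.35 + 0.08) = min(1, 0.43) = 0.43
p -> (p (+) r) = min(1, 1 − 0.35 + 0.43) = min(1, 1.08) = 1.00
(p -> (p (+) r)) & p = max(0, 1.00 + 0.35 − 1) = max(0, 0.35) = 0.35
~p = 1 − 0.35 = 0.65
r & ~p = max(0, 0.08 + 0.65 − 1) = max(0, -0.27) = 0.00
p & p = max(0, 0.35 + 0.35 − 1) = max(0, -0.30) = 0.00
(r & ~p) -> (p & p) = min(1, 1 − 0.00 + 0.00) = min(1, 1.00) = 1.00
~((r & ~p) -> (p & p)) = 1 − 1.00 = 0.00
((p -> (p (+) r)) & p) -> ~((r & ~p) -> (p & p)) = min(1, 1 − 0.35 + 0.00) = min(1, 0.65) = 0.65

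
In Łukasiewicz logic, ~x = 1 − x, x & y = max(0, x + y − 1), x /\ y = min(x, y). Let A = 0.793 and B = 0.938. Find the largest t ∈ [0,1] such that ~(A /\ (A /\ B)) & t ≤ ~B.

0.855

A /\ B = min(0.793, 0.938) = 0.793
A /\ (A /\ B) = min(0.793, 0.793) = 0.793
~(A /\ (A /\ B)) = 1 − 0.793 = 0.207
So the left factor is ~(A /\ (A /\ B)) = 0.207.
~B = 1 − 0.938 = 0.062
So the right-hand bound is ~B = 0.062.
The residuum of the Łukasiewicz t-norm gives the supremum: min(1, 1 − 0.207 + 0.062).
1 − 0.207 + 0.062 = 0.855, so t = min(1, 0.855) = 0.855.
Check: 0.207 & 0.855 = max(0, 0.062) = 0.062 ≤ 0.062.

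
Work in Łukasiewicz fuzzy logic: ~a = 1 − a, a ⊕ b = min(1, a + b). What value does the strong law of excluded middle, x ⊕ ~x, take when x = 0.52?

1.00

~x = 1 − 0.52 = 0.48
x ⊕ ~x = min(1, 0.52 + 0.48) = min(1, 1.00) = 1.00
(As expected: always 1 in Ł∞ since a ⊕ (1−a) = 1.)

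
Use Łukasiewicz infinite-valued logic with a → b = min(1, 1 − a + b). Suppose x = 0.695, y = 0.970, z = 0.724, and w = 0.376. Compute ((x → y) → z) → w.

0.652

x → y = min(1, 1 − 0.695 + 0.970) = min(1, 1.275) = 1.000
(x → y) → z = min(1, 1 − 1.000 + 0.724) = min(1, 0.724) = 0.724
((x → y) → z) → w = min(1, 1 − 0.724 + 0.376) = min(1, 0.652) = 0.652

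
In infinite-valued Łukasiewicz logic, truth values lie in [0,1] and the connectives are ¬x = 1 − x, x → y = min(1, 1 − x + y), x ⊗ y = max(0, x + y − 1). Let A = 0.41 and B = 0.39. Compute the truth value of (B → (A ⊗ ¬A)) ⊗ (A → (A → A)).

0.61

¬A = 1 − 0.41 = 0.59
A ⊗ ¬A = max(0, 0.41 + 0.59 − 1) = max(0, 0.00) = 0.00
B → (A ⊗ ¬A) = min(1, 1 − 0.39 + 0.00) = min(1, 0.61) = 0.61
A → A = min(1, 1 − 0.41 + 0.41) = min(1, 1.00) = 1.00
A → (A → A) = min(1, 1 − 0.41 + 1.00) = min(1, 1.59) = 1.00
(B → (A ⊗ ¬A)) ⊗ (A → (A → A)) = max(0, 0.61 + 1.00 − 1) = max(0, 0.61) = 0.61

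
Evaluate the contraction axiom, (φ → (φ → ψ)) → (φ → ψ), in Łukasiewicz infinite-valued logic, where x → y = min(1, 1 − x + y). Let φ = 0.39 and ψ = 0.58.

1.00

φ → ψ = min(1, 1 − 0.39 + 0.58) = min(1, 1.19) = 1.00
φ → (φ → ψ) = min(1, 1 − 0.39 + 1.00) = min(1, 1.61) = 1.00
(φ → (φ → ψ)) → (φ → ψ) = min(1, 1 − 1.00 + 1.00) = min(1, 1.00) = 1.00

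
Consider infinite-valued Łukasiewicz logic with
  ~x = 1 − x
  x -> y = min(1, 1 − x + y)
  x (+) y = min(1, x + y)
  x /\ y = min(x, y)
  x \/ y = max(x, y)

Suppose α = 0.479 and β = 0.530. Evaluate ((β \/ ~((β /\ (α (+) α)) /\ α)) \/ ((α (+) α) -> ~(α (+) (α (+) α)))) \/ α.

0.530

α (+) α = min(1, 0.479 + 0.479) = min(1, 0.958) = 0.958
β /\ (α (+) α) = min(0.530, 0.958) = 0.530
(β /\ (α (+) α)) /\ α = min(0.530, 0.479) = 0.479
~((β /\ (α (+) α)) /\ α) = 1 − 0.479 = 0.521
β \/ ~((β /\ (α (+) α)) /\ α) = max(0.530, 0.521) = 0.530
α (+) (α (+) α) = min(1, 0.479 + 0.958) = min(1, 1.437) = 1.000
~(α (+) (α (+) α)) = 1 − 1.000 = 0.000
(α (+) α) -> ~(α (+) (α (+) α)) = min(1, 1 − 0.958 + 0.000) = min(1, 0.042) = 0.042
(β \/ ~((β /\ (α (+) α)) /\ α)) \/ ((α (+) α) -> ~(α (+) (α (+) α))) = max(0.530, 0.042) = 0.530
((β \/ ~((β /\ (α (+) α)) /\ α)) \/ ((α (+) α) -> ~(α (+) (α (+) α)))) \/ α = max(0.530, 0.479) = 0.530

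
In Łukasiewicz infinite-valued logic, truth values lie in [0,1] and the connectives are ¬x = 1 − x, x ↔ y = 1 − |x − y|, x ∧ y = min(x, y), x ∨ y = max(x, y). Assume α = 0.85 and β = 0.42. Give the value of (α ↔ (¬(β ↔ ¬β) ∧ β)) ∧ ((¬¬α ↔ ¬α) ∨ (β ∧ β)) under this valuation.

¬β = 1 − 0.42 = 0.58
β ↔ ¬β = 1 − |0.42 − 0.58| = 1 − 0.16 = 0.84
¬(β ↔ ¬β) = 1 − 0.84 = 0.16
¬(β ↔ ¬β) ∧ β = min(0.16, 0.42) = 0.16
α ↔ (¬(β ↔ ¬β) ∧ β) = 1 − |0.85 − 0.16| = 1 − 0.69 = 0.31
¬α = 1 − 0.85 = 0.15
¬¬α = 1 − 0.15 = 0.85
¬¬α ↔ ¬α = 1 − |0.85 − 0.15| = 1 − 0.70 = 0.30
β ∧ β = min(0.42, 0.42) = 0.42
(¬¬α ↔ ¬α) ∨ (β ∧ β) = max(0.30, 0.42) = 0.42
(α ↔ (¬(β ↔ ¬β) ∧ β)) ∧ ((¬¬α ↔ ¬α) ∨ (β ∧ β)) = min(0.31, 0.42) = 0.31

0.31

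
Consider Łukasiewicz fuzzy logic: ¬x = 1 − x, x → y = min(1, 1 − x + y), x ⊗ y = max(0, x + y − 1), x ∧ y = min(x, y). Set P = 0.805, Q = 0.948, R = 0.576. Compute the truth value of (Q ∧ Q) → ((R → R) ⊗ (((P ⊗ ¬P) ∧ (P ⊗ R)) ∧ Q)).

0.052

Q ∧ Q = min(0.948, 0.948) = 0.948
R → R = min(1, 1 − 0.576 + 0.576) = min(1, 1.000) = 1.000
¬P = 1 − 0.805 = 0.195
P ⊗ ¬P = max(0, 0.805 + 0.195 − 1) = max(0, 0.000) = 0.000
P ⊗ R = max(0, 0.805 + 0.576 − 1) = max(0, 0.381) = 0.381
(P ⊗ ¬P) ∧ (P ⊗ R) = min(0.000, 0.381) = 0.000
((P ⊗ ¬P) ∧ (P ⊗ R)) ∧ Q = min(0.000, 0.948) = 0.000
(R → R) ⊗ (((P ⊗ ¬P) ∧ (P ⊗ R)) ∧ Q) = max(0, 1.000 + 0.000 − 1) = max(0, 0.000) = 0.000
(Q ∧ Q) → ((R → R) ⊗ (((P ⊗ ¬P) ∧ (P ⊗ R)) ∧ Q)) = min(1, 1 − 0.948 + 0.000) = min(1, 0.052) = 0.052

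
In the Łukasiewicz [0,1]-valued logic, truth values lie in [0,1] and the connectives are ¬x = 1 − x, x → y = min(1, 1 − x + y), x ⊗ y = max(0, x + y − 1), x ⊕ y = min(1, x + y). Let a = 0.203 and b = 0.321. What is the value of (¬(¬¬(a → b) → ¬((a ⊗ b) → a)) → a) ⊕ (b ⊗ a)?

0.203

a → b = min(1, 1 − 0.203 + 0.321) = min(1, 1.118) = 1.000
¬(a → b) = 1 − 1.000 = 0.000
¬¬(a → b) = 1 − 0.000 = 1.000
a ⊗ b = max(0, 0.203 + 0.321 − 1) = max(0, -0.476) = 0.000
(a ⊗ b) → a = min(1, 1 − 0.000 + 0.203) = min(1, 1.203) = 1.000
¬((a ⊗ b) → a) = 1 − 1.000 = 0.000
¬¬(a → b) → ¬((a ⊗ b) → a) = min(1, 1 − 1.000 + 0.000) = min(1, 0.000) = 0.000
¬(¬¬(a → b) → ¬((a ⊗ b) → a)) = 1 − 0.000 = 1.000
¬(¬¬(a → b) → ¬((a ⊗ b) → a)) → a = min(1, 1 − 1.000 + 0.203) = min(1, 0.203) = 0.203
b ⊗ a = max(0, 0.321 + 0.203 − 1) = max(0, -0.476) = 0.000
(¬(¬¬(a → b) → ¬((a ⊗ b) → a)) → a) ⊕ (b ⊗ a) = min(1, 0.203 + 0.000) = min(1, 0.203) = 0.203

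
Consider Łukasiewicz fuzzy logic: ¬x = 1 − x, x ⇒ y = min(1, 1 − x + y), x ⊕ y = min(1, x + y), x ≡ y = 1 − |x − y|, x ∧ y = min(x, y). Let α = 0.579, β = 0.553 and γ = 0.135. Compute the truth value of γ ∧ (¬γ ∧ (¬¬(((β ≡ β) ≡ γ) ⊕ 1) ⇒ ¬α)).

¬γ = 1 − 0.135 = 0.865
β ≡ β = 1 − |0.553 − 0.553| = 1 − 0.000 = 1.000
(β ≡ β) ≡ γ = 1 − |1.000 − 0.135| = 1 − 0.865 = 0.135
((β ≡ β) ≡ γ) ⊕ 1 = min(1, 0.135 + 1.000) = min(1, 1.135) = 1.000
¬(((β ≡ β) ≡ γ) ⊕ 1) = 1 − 1.000 = 0.000
¬¬(((β ≡ β) ≡ γ) ⊕ 1) = 1 − 0.000 = 1.000
¬α = 1 − 0.579 = 0.421
¬¬(((β ≡ β) ≡ γ) ⊕ 1) ⇒ ¬α = min(1, 1 − 1.000 + 0.421) = min(1, 0.421) = 0.421
¬γ ∧ (¬¬(((β ≡ β) ≡ γ) ⊕ 1) ⇒ ¬α) = min(0.865, 0.421) = 0.421
γ ∧ (¬γ ∧ (¬¬(((β ≡ β) ≡ γ) ⊕ 1) ⇒ ¬α)) = min(0.135, 0.421) = 0.135

0.135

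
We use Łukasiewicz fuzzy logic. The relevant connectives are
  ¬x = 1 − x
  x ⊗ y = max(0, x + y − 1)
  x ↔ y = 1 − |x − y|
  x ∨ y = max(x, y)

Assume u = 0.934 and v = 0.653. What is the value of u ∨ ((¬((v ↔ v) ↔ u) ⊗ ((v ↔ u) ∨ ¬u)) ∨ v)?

v ↔ v = 1 − |0.653 − 0.653| = 1 − 0.000 = 1.000
(v ↔ v) ↔ u = 1 − |1.000 − 0.934| = 1 − 0.066 = 0.934
¬((v ↔ v) ↔ u) = 1 − 0.934 = 0.066
v ↔ u = 1 − |0.653 − 0.934| = 1 − 0.281 = 0.719
¬u = 1 − 0.934 = 0.066
(v ↔ u) ∨ ¬u = max(0.719, 0.066) = 0.719
¬((v ↔ v) ↔ u) ⊗ ((v ↔ u) ∨ ¬u) = max(0, 0.066 + 0.719 − 1) = max(0, -0.215) = 0.000
(¬((v ↔ v) ↔ u) ⊗ ((v ↔ u) ∨ ¬u)) ∨ v = max(0.000, 0.653) = 0.653
u ∨ ((¬((v ↔ v) ↔ u) ⊗ ((v ↔ u) ∨ ¬u)) ∨ v) = max(0.934, 0.653) = 0.934

0.934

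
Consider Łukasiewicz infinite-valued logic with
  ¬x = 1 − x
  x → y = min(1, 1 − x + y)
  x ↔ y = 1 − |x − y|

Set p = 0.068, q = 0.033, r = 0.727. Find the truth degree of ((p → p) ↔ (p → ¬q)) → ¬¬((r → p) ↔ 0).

0.659

p → p = min(1, 1 − 0.068 + 0.068) = min(1, 1.000) = 1.000
¬q = 1 − 0.033 = 0.967
p → ¬q = min(1, 1 − 0.068 + 0.967) = min(1, 1.899) = 1.000
(p → p) ↔ (p → ¬q) = 1 − |1.000 − 1.000| = 1 − 0.000 = 1.000
r → p = min(1, 1 − 0.727 + 0.068) = min(1, 0.341) = 0.341
(r → p) ↔ 0 = 1 − |0.341 − 0.000| = 1 − 0.341 = 0.659
¬((r → p) ↔ 0) = 1 − 0.659 = 0.341
¬¬((r → p) ↔ 0) = 1 − 0.341 = 0.659
((p → p) ↔ (p → ¬q)) → ¬¬((r → p) ↔ 0) = min(1, 1 − 1.000 + 0.659) = min(1, 0.659) = 0.659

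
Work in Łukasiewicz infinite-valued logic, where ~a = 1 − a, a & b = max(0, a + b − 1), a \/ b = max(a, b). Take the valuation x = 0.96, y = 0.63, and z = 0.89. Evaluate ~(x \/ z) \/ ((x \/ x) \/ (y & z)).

0.96

x \/ z = max(0.96, 0.89) = 0.96
~(x \/ z) = 1 − 0.96 = 0.04
x \/ x = max(0.96, 0.96) = 0.96
y & z = max(0, 0.63 + 0.89 − 1) = max(0, 0.52) = 0.52
(x \/ x) \/ (y & z) = max(0.96, 0.52) = 0.96
~(x \/ z) \/ ((x \/ x) \/ (y & z)) = max(0.04, 0.96) = 0.96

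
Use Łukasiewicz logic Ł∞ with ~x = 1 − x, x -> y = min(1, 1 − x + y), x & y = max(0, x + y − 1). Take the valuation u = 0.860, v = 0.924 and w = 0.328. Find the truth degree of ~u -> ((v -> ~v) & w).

0.860

~u = 1 − 0.860 = 0.140
~v = 1 − 0.924 = 0.076
v -> ~v = min(1, 1 − 0.924 + 0.076) = min(1, 0.152) = 0.152
(v -> ~v) & w = max(0, 0.152 + 0.328 − 1) = max(0, -0.520) = 0.000
~u -> ((v -> ~v) & w) = min(1, 1 − 0.140 + 0.000) = min(1, 0.860) = 0.860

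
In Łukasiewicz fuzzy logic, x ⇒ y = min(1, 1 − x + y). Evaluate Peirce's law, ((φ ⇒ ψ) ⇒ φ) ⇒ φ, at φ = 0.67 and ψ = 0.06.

0.67

φ ⇒ ψ = min(1, 1 − 0.67 + 0.06) = min(1, 0.39) = 0.39
(φ ⇒ ψ) ⇒ φ = min(1, 1 − 0.39 + 0.67) = min(1, 1.28) = 1.00
((φ ⇒ ψ) ⇒ φ) ⇒ φ = min(1, 1 − 1.00 + 0.67) = min(1, 0.67) = 0.67
(The value 0.67 < 1 shows this instance is not satisfied; not a Ł∞-tautology in general.)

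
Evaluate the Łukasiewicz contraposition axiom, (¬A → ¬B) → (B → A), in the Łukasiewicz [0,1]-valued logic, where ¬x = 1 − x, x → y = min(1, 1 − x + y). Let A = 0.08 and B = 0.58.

¬A = 1 − 0.08 = 0.92
¬B = 1 − 0.58 = 0.42
¬A → ¬B = min(1, 1 − 0.92 + 0.42) = min(1, 0.50) = 0.50
B → A = min(1, 1 − 0.58 + 0.08) = min(1, 0.50) = 0.50
(¬A → ¬B) → (B → A) = min(1, 1 − 0.50 + 0.50) = min(1, 1.00) = 1.00
(As expected: an axiom of Ł∞, always 1.)

1.00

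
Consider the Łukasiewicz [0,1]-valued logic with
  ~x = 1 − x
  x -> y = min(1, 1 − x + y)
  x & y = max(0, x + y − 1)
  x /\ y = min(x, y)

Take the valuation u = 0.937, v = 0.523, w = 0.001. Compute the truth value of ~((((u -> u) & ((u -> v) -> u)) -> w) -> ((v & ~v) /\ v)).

0.001

u -> u = min(1, 1 − 0.937 + 0.937) = min(1, 1.000) = 1.000
u -> v = min(1, 1 − 0.937 + 0.523) = min(1, 0.586) = 0.586
(u -> v) -> u = min(1, 1 − 0.586 + 0.937) = min(1, 1.351) = 1.000
(u -> u) & ((u -> v) -> u) = max(0, 1.000 + 1.000 − 1) = max(0, 1.000) = 1.000
((u -> u) & ((u -> v) -> u)) -> w = min(1, 1 − 1.000 + 0.001) = min(1, 0.001) = 0.001
~v = 1 − 0.523 = 0.477
v & ~v = max(0, 0.523 + 0.477 − 1) = max(0, 0.000) = 0.000
(v & ~v) /\ v = min(0.000, 0.523) = 0.000
(((u -> u) & ((u -> v) -> u)) -> w) -> ((v & ~v) /\ v) = min(1, 1 − 0.001 + 0.000) = min(1, 0.999) = 0.999
~((((u -> u) & ((u -> v) -> u)) -> w) -> ((v & ~v) /\ v)) = 1 − 0.999 = 0.001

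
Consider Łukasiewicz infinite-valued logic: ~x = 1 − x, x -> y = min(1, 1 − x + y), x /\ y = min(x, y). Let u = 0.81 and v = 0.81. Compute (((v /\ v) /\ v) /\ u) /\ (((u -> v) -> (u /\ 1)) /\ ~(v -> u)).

0.00

v /\ v = min(0.81, 0.81) = 0.81
(v /\ v) /\ v = min(0.81, 0.81) = 0.81
((v /\ v) /\ v) /\ u = min(0.81, 0.81) = 0.81
u -> v = min(1, 1 − 0.81 + 0.81) = min(1, 1.00) = 1.00
u /\ 1 = min(0.81, 1.00) = 0.81
(u -> v) -> (u /\ 1) = min(1, 1 − 1.00 + 0.81) = min(1, 0.81) = 0.81
v -> u = min(1, 1 − 0.81 + 0.81) = min(1, 1.00) = 1.00
~(v -> u) = 1 − 1.00 = 0.00
((u -> v) -> (u /\ 1)) /\ ~(v -> u) = min(0.81, 0.00) = 0.00
(((v /\ v) /\ v) /\ u) /\ (((u -> v) -> (u /\ 1)) /\ ~(v -> u)) = min(0.81, 0.00) = 0.00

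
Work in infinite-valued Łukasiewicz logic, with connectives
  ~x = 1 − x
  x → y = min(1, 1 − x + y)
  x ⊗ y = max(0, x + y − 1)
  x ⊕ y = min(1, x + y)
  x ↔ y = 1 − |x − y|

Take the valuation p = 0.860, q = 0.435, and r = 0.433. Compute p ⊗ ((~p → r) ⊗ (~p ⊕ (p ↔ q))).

0.575

~p = 1 − 0.860 = 0.140
~p → r = min(1, 1 − 0.140 + 0.433) = min(1, 1.293) = 1.000
p ↔ q = 1 − |0.860 − 0.435| = 1 − 0.425 = 0.575
~p ⊕ (p ↔ q) = min(1, 0.140 + 0.575) = min(1, 0.715) = 0.715
(~p → r) ⊗ (~p ⊕ (p ↔ q)) = max(0, 1.000 + 0.715 − 1) = max(0, 0.715) = 0.715
p ⊗ ((~p → r) ⊗ (~p ⊕ (p ↔ q))) = max(0, 0.860 + 0.715 − 1) = max(0, 0.575) = 0.575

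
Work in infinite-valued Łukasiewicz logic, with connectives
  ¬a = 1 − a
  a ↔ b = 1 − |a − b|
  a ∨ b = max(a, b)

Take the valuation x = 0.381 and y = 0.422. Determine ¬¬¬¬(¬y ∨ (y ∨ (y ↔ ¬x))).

¬y = 1 − 0.422 = 0.578
¬x = 1 − 0.381 = 0.619
y ↔ ¬x = 1 − |0.422 − 0.619| = 1 − 0.197 = 0.803
y ∨ (y ↔ ¬x) = max(0.422, 0.803) = 0.803
¬y ∨ (y ∨ (y ↔ ¬x)) = max(0.578, 0.803) = 0.803
¬(¬y ∨ (y ∨ (y ↔ ¬x))) = 1 − 0.803 = 0.197
¬¬(¬y ∨ (y ∨ (y ↔ ¬x))) = 1 − 0.197 = 0.803
¬¬¬(¬y ∨ (y ∨ (y ↔ ¬x))) = 1 − 0.803 = 0.197
¬¬¬¬(¬y ∨ (y ∨ (y ↔ ¬x))) = 1 − 0.197 = 0.803

0.803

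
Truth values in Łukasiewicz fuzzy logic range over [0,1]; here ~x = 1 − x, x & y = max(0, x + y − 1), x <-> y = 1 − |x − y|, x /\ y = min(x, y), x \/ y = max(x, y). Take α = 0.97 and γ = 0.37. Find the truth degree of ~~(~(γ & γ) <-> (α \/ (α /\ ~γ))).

γ & γ = max(0, 0.37 + 0.37 − 1) = max(0, -0.26) = 0.00
~(γ & γ) = 1 − 0.00 = 1.00
~γ = 1 − 0.37 = 0.63
α /\ ~γ = min(0.97, 0.63) = 0.63
α \/ (α /\ ~γ) = max(0.97, 0.63) = 0.97
~(γ & γ) <-> (α \/ (α /\ ~γ)) = 1 − |1.00 − 0.97| = 1 − 0.03 = 0.97
~(~(γ & γ) <-> (α \/ (α /\ ~γ))) = 1 − 0.97 = 0.03
~~(~(γ & γ) <-> (α \/ (α /\ ~γ))) = 1 − 0.03 = 0.97

0.97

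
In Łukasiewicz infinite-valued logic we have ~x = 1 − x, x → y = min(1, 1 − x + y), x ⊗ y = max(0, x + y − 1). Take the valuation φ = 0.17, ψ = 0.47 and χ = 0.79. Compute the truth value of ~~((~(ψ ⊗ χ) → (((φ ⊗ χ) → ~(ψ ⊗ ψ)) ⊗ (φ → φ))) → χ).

ψ ⊗ χ = max(0, 0.47 + 0.79 − 1) = max(0, 0.26) = 0.26
~(ψ ⊗ χ) = 1 − 0.26 = 0.74
φ ⊗ χ = max(0, 0.17 + 0.79 − 1) = max(0, -0.04) = 0.00
ψ ⊗ ψ = max(0, 0.47 + 0.47 − 1) = max(0, -0.06) = 0.00
~(ψ ⊗ ψ) = 1 − 0.00 = 1.00
(φ ⊗ χ) → ~(ψ ⊗ ψ) = min(1, 1 − 0.00 + 1.00) = min(1, 2.00) = 1.00
φ → φ = min(1, 1 − 0.17 + 0.17) = min(1, 1.00) = 1.00
((φ ⊗ χ) → ~(ψ ⊗ ψ)) ⊗ (φ → φ) = max(0, 1.00 + 1.00 − 1) = max(0, 1.00) = 1.00
~(ψ ⊗ χ) → (((φ ⊗ χ) → ~(ψ ⊗ ψ)) ⊗ (φ → φ)) = min(1, 1 − 0.74 + 1.00) = min(1, 1.26) = 1.00
(~(ψ ⊗ χ) → (((φ ⊗ χ) → ~(ψ ⊗ ψ)) ⊗ (φ → φ))) → χ = min(1, 1 − 1.00 + 0.79) = min(1, 0.79) = 0.79
~((~(ψ ⊗ χ) → (((φ ⊗ χ) → ~(ψ ⊗ ψ)) ⊗ (φ → φ))) → χ) = 1 − 0.79 = 0.21
~~((~(ψ ⊗ χ) → (((φ ⊗ χ) → ~(ψ ⊗ ψ)) ⊗ (φ → φ))) → χ) = 1 − 0.21 = 0.79

0.79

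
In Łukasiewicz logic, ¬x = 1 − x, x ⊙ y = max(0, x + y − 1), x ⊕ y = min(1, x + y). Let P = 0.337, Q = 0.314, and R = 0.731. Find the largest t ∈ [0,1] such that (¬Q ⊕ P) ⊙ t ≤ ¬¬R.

¬Q = 1 − 0.314 = 0.686
¬Q ⊕ P = min(1, 0.686 + 0.337) = min(1, 1.023) = 1.000
So the left factor is ¬Q ⊕ P = 1.000.
¬R = 1 − 0.731 = 0.269
¬¬R = 1 − 0.269 = 0.731
So the right-hand bound is ¬¬R = 0.731.
The residuum of the Łukasiewicz t-norm gives the supremum: min(1, 1 − 1.000 + 0.731).
1 − 1.000 + 0.731 = 0.731, so t = min(1, 0.731) = 0.731.
Check: 1.000 ⊙ 0.731 = max(0, 0.731) = 0.731 ≤ 0.731.

0.731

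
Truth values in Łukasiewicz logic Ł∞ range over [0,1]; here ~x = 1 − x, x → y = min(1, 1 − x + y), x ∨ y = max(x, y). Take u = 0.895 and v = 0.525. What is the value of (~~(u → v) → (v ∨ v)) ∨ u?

u → v = min(1, 1 − 0.895 + 0.525) = min(1, 0.630) = 0.630
~(u → v) = 1 − 0.630 = 0.370
~~(u → v) = 1 − 0.370 = 0.630
v ∨ v = max(0.525, 0.525) = 0.525
~~(u → v) → (v ∨ v) = min(1, 1 − 0.630 + 0.525) = min(1, 0.895) = 0.895
(~~(u → v) → (v ∨ v)) ∨ u = max(0.895, 0.895) = 0.895

0.895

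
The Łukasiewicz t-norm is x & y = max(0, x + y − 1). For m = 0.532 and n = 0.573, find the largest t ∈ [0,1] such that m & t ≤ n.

1.000

The residuum of the Łukasiewicz t-norm gives the supremum: min(1, 1 − 0.532 + 0.573).
1 − 0.532 + 0.573 = 1.041, so t = min(1, 1.041) = 1.000.
Check: 0.532 & 1.000 = max(0, 0.532) = 0.532 ≤ 0.573.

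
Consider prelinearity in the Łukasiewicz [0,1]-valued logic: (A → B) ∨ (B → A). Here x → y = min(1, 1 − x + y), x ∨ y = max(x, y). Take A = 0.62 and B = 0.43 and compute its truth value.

1.00

A → B = min(1, 1 − 0.62 + 0.43) = min(1, 0.81) = 0.81
B → A = min(1, 1 − 0.43 + 0.62) = min(1, 1.19) = 1.00
(A → B) ∨ (B → A) = max(0.81, 1.00) = 1.00
(As expected: a Ł∞-tautology — holds in every MV-chain.)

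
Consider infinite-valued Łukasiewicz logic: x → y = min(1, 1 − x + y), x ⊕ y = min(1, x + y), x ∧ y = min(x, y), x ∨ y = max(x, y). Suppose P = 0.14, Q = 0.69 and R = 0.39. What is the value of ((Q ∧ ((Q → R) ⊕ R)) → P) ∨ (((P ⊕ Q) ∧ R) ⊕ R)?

0.78

Q → R = min(1, 1 − 0.69 + 0.39) = min(1, 0.70) = 0.70
(Q → R) ⊕ R = min(1, 0.70 + 0.39) = min(1, 1.09) = 1.00
Q ∧ ((Q → R) ⊕ R) = min(0.69, 1.00) = 0.69
(Q ∧ ((Q → R) ⊕ R)) → P = min(1, 1 − 0.69 + 0.14) = min(1, 0.45) = 0.45
P ⊕ Q = min(1, 0.14 + 0.69) = min(1, 0.83) = 0.83
(P ⊕ Q) ∧ R = min(0.83, 0.39) = 0.39
((P ⊕ Q) ∧ R) ⊕ R = min(1, 0.39 + 0.39) = min(1, 0.78) = 0.78
((Q ∧ ((Q → R) ⊕ R)) → P) ∨ (((P ⊕ Q) ∧ R) ⊕ R) = max(0.45, 0.78) = 0.78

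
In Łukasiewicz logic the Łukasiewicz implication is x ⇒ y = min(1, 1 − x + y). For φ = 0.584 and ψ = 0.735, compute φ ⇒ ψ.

1.000

φ ⇒ ψ = min(1, 1 − 0.584 + 0.735) = min(1, 1.151) = 1.000
For comparison, the Gödel implication (1 if x ≤ y else y) would give 1.000.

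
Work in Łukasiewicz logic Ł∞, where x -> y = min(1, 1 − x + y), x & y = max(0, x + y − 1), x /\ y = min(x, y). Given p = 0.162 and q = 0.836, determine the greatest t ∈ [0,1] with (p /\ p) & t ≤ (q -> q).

1.000

p /\ p = min(0.162, 0.162) = 0.162
So the left factor is p /\ p = 0.162.
q -> q = min(1, 1 − 0.836 + 0.836) = min(1, 1.000) = 1.000
So the right-hand bound is q -> q = 1.000.
The residuum of the Łukasiewicz t-norm gives the supremum: min(1, 1 − 0.162 + 1.000).
1 − 0.162 + 1.000 = 1.838, so t = min(1, 1.838) = 1.000.
Check: 0.162 & 1.000 = max(0, 0.162) = 0.162 ≤ 1.000.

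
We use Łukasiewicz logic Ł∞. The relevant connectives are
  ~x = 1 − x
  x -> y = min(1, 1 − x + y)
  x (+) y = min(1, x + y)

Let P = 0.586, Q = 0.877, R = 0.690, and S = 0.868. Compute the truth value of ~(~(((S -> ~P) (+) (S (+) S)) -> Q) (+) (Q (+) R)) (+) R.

0.690

~P = 1 − 0.586 = 0.414
S -> ~P = min(1, 1 − 0.868 + 0.414) = min(1, 0.546) = 0.546
S (+) S = min(1, 0.868 + 0.868) = min(1, 1.736) = 1.000
(S -> ~P) (+) (S (+) S) = min(1, 0.546 + 1.000) = min(1, 1.546) = 1.000
((S -> ~P) (+) (S (+) S)) -> Q = min(1, 1 − 1.000 + 0.877) = min(1, 0.877) = 0.877
~(((S -> ~P) (+) (S (+) S)) -> Q) = 1 − 0.877 = 0.123
Q (+) R = min(1, 0.877 + 0.690) = min(1, 1.567) = 1.000
~(((S -> ~P) (+) (S (+) S)) -> Q) (+) (Q (+) R) = min(1, 0.123 + 1.000) = min(1, 1.123) = 1.000
~(~(((S -> ~P) (+) (S (+) S)) -> Q) (+) (Q (+) R)) = 1 − 1.000 = 0.000
~(~(((S -> ~P) (+) (S (+) S)) -> Q) (+) (Q (+) R)) (+) R = min(1, 0.000 + 0.690) = min(1, 0.690) = 0.690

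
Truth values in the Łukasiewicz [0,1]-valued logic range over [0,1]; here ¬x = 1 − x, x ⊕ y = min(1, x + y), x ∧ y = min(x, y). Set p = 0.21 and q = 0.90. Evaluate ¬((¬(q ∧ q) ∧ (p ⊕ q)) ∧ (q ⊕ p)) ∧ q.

q ∧ q = min(0.90, 0.90) = 0.90
¬(q ∧ q) = 1 − 0.90 = 0.10
p ⊕ q = min(1, 0.21 + 0.90) = min(1, 1.11) = 1.00
¬(q ∧ q) ∧ (p ⊕ q) = min(0.10, 1.00) = 0.10
q ⊕ p = min(1, 0.90 + 0.21) = min(1, 1.11) = 1.00
(¬(q ∧ q) ∧ (p ⊕ q)) ∧ (q ⊕ p) = min(0.10, 1.00) = 0.10
¬((¬(q ∧ q) ∧ (p ⊕ q)) ∧ (q ⊕ p)) = 1 − 0.10 = 0.90
¬((¬(q ∧ q) ∧ (p ⊕ q)) ∧ (q ⊕ p)) ∧ q = min(0.90, 0.90) = 0.90

0.90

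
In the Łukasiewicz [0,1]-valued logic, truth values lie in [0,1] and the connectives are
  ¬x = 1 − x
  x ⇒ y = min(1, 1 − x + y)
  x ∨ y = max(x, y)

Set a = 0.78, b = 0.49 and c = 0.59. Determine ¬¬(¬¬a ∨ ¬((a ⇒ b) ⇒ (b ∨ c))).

¬a = 1 − 0.78 = 0.22
¬¬a = 1 − 0.22 = 0.78
a ⇒ b = min(1, 1 − 0.78 + 0.49) = min(1, 0.71) = 0.71
b ∨ c = max(0.49, 0.59) = 0.59
(a ⇒ b) ⇒ (b ∨ c) = min(1, 1 − 0.71 + 0.59) = min(1, 0.88) = 0.88
¬((a ⇒ b) ⇒ (b ∨ c)) = 1 − 0.88 = 0.12
¬¬a ∨ ¬((a ⇒ b) ⇒ (b ∨ c)) = max(0.78, 0.12) = 0.78
¬(¬¬a ∨ ¬((a ⇒ b) ⇒ (b ∨ c))) = 1 − 0.78 = 0.22
¬¬(¬¬a ∨ ¬((a ⇒ b) ⇒ (b ∨ c))) = 1 − 0.22 = 0.78

0.78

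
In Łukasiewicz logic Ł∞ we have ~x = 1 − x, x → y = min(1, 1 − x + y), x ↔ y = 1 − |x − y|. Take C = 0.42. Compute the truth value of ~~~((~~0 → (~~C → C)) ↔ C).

0.58

~0 = 1 − 0.00 = 1.00
~~0 = 1 − 1.00 = 0.00
~C = 1 − 0.42 = 0.58
~~C = 1 − 0.58 = 0.42
~~C → C = min(1, 1 − 0.42 + 0.42) = min(1, 1.00) = 1.00
~~0 → (~~C → C) = min(1, 1 − 0.00 + 1.00) = min(1, 2.00) = 1.00
(~~0 → (~~C → C)) ↔ C = 1 − |1.00 − 0.42| = 1 − 0.58 = 0.42
~((~~0 → (~~C → C)) ↔ C) = 1 − 0.42 = 0.58
~~((~~0 → (~~C → C)) ↔ C) = 1 − 0.58 = 0.42
~~~((~~0 → (~~C → C)) ↔ C) = 1 − 0.42 = 0.58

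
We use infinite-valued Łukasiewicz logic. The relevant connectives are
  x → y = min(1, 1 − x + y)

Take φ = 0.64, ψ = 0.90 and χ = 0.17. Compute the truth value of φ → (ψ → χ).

0.63

ψ → χ = min(1, 1 − 0.90 + 0.17) = min(1, 0.27) = 0.27
φ → (ψ → χ) = min(1, 1 − 0.64 + 0.27) = min(1, 0.63) = 0.63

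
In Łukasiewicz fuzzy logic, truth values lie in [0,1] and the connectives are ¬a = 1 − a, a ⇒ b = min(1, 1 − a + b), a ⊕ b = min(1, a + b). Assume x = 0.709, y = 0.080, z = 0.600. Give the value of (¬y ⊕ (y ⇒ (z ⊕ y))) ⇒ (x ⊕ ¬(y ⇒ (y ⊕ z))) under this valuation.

¬y = 1 − 0.080 = 0.920
z ⊕ y = min(1, 0.600 + 0.080) = min(1, 0.680) = 0.680
y ⇒ (z ⊕ y) = min(1, 1 − 0.080 + 0.680) = min(1, 1.600) = 1.000
¬y ⊕ (y ⇒ (z ⊕ y)) = min(1, 0.920 + 1.000) = min(1, 1.920) = 1.000
y ⊕ z = min(1, 0.080 + 0.600) = min(1, 0.680) = 0.680
y ⇒ (y ⊕ z) = min(1, 1 − 0.080 + 0.680) = min(1, 1.600) = 1.000
¬(y ⇒ (y ⊕ z)) = 1 − 1.000 = 0.000
x ⊕ ¬(y ⇒ (y ⊕ z)) = min(1, 0.709 + 0.000) = min(1, 0.709) = 0.709
(¬y ⊕ (y ⇒ (z ⊕ y))) ⇒ (x ⊕ ¬(y ⇒ (y ⊕ z))) = min(1, 1 − 1.000 + 0.709) = min(1, 0.709) = 0.709

0.709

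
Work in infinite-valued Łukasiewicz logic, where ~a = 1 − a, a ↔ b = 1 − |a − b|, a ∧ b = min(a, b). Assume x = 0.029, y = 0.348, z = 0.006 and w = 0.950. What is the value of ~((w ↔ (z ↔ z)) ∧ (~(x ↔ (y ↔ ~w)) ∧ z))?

z ↔ z = 1 − |0.006 − 0.006| = 1 − 0.000 = 1.000
w ↔ (z ↔ z) = 1 − |0.950 − 1.000| = 1 − 0.050 = 0.950
~w = 1 − 0.950 = 0.050
y ↔ ~w = 1 − |0.348 − 0.050| = 1 − 0.298 = 0.702
x ↔ (y ↔ ~w) = 1 − |0.029 − 0.702| = 1 − 0.673 = 0.327
~(x ↔ (y ↔ ~w)) = 1 − 0.327 = 0.673
~(x ↔ (y ↔ ~w)) ∧ z = min(0.673, 0.006) = 0.006
(w ↔ (z ↔ z)) ∧ (~(x ↔ (y ↔ ~w)) ∧ z) = min(0.950, 0.006) = 0.006
~((w ↔ (z ↔ z)) ∧ (~(x ↔ (y ↔ ~w)) ∧ z)) = 1 − 0.006 = 0.994

0.994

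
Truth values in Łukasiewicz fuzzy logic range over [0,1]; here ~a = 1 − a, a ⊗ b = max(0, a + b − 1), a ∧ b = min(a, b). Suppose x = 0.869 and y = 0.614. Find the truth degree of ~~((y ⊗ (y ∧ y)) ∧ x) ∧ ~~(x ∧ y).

0.228

y ∧ y = min(0.614, 0.614) = 0.614
y ⊗ (y ∧ y) = max(0, 0.614 + 0.614 − 1) = max(0, 0.228) = 0.228
(y ⊗ (y ∧ y)) ∧ x = min(0.228, 0.869) = 0.228
~((y ⊗ (y ∧ y)) ∧ x) = 1 − 0.228 = 0.772
~~((y ⊗ (y ∧ y)) ∧ x) = 1 − 0.772 = 0.228
x ∧ y = min(0.869, 0.614) = 0.614
~(x ∧ y) = 1 − 0.614 = 0.386
~~(x ∧ y) = 1 − 0.386 = 0.614
~~((y ⊗ (y ∧ y)) ∧ x) ∧ ~~(x ∧ y) = min(0.228, 0.614) = 0.228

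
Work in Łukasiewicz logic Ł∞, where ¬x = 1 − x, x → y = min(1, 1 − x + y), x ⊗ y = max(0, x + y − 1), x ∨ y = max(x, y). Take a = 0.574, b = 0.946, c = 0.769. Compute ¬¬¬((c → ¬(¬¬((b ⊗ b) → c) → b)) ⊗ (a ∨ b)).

b ⊗ b = max(0, 0.946 + 0.946 − 1) = max(0, 0.892) = 0.892
(b ⊗ b) → c = min(1, 1 − 0.892 + 0.769) = min(1, 0.877) = 0.877
¬((b ⊗ b) → c) = 1 − 0.877 = 0.123
¬¬((b ⊗ b) → c) = 1 − 0.123 = 0.877
¬¬((b ⊗ b) → c) → b = min(1, 1 − 0.877 + 0.946) = min(1, 1.069) = 1.000
¬(¬¬((b ⊗ b) → c) → b) = 1 − 1.000 = 0.000
c → ¬(¬¬((b ⊗ b) → c) → b) = min(1, 1 − 0.769 + 0.000) = min(1, 0.231) = 0.231
a ∨ b = max(0.574, 0.946) = 0.946
(c → ¬(¬¬((b ⊗ b) → c) → b)) ⊗ (a ∨ b) = max(0, 0.231 + 0.946 − 1) = max(0, 0.177) = 0.177
¬((c → ¬(¬¬((b ⊗ b) → c) → b)) ⊗ (a ∨ b)) = 1 − 0.177 = 0.823
¬¬((c → ¬(¬¬((b ⊗ b) → c) → b)) ⊗ (a ∨ b)) = 1 − 0.823 = 0.177
¬¬¬((c → ¬(¬¬((b ⊗ b) → c) → b)) ⊗ (a ∨ b)) = 1 − 0.177 = 0.823

0.823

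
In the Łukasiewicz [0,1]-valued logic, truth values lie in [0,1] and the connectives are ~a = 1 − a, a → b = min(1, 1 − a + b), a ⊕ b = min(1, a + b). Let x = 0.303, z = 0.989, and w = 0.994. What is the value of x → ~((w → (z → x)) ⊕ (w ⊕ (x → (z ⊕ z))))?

z → x = min(1, 1 − 0.989 + 0.303) = min(1, 0.314) = 0.314
w → (z → x) = min(1, 1 − 0.994 + 0.314) = min(1, 0.320) = 0.320
z ⊕ z = min(1, 0.989 + 0.989) = min(1, 1.978) = 1.000
x → (z ⊕ z) = min(1, 1 − 0.303 + 1.000) = min(1, 1.697) = 1.000
w ⊕ (x → (z ⊕ z)) = min(1, 0.994 + 1.000) = min(1, 1.994) = 1.000
(w → (z → x)) ⊕ (w ⊕ (x → (z ⊕ z))) = min(1, 0.320 + 1.000) = min(1, 1.320) = 1.000
~((w → (z → x)) ⊕ (w ⊕ (x → (z ⊕ z)))) = 1 − 1.000 = 0.000
x → ~((w → (z → x)) ⊕ (w ⊕ (x → (z ⊕ z)))) = min(1, 1 − 0.303 + 0.000) = min(1, 0.697) = 0.697

0.697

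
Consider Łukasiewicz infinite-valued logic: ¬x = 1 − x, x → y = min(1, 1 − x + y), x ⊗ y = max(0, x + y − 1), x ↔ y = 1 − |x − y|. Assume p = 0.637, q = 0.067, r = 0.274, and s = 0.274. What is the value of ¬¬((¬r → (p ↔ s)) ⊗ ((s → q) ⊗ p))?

¬r = 1 − 0.274 = 0.726
p ↔ s = 1 − |0.637 − 0.274| = 1 − 0.363 = 0.637
¬r → (p ↔ s) = min(1, 1 − 0.726 + 0.637) = min(1, 0.911) = 0.911
s → q = min(1, 1 − 0.274 + 0.067) = min(1, 0.793) = 0.793
(s → q) ⊗ p = max(0, 0.793 + 0.637 − 1) = max(0, 0.430) = 0.430
(¬r → (p ↔ s)) ⊗ ((s → q) ⊗ p) = max(0, 0.911 + 0.430 − 1) = max(0, 0.341) = 0.341
¬((¬r → (p ↔ s)) ⊗ ((s → q) ⊗ p)) = 1 − 0.341 = 0.659
¬¬((¬r → (p ↔ s)) ⊗ ((s → q) ⊗ p)) = 1 − 0.659 = 0.341

0.341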